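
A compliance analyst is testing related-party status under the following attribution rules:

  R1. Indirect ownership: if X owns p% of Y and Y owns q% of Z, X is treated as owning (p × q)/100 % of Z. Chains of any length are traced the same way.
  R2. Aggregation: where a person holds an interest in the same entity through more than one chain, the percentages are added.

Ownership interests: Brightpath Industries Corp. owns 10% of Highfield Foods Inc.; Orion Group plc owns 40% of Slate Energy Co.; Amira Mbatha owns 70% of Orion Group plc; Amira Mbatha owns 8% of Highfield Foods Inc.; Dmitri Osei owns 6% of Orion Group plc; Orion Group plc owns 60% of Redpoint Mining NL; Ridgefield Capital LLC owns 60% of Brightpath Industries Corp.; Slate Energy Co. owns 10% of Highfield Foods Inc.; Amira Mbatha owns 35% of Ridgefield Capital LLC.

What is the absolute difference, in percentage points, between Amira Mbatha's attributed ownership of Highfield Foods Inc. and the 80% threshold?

Chain via Orion Group plc → Slate Energy Co. (R1): 70% × 40% × 10% = 2.8% of Highfield Foods Inc.
Chain via Ridgefield Capital LLC → Brightpath Industries Corp. (R1): 35% × 60% × 10% = 2.1% of Highfield Foods Inc.
Direct interest in Highfield Foods Inc: 8%.
Aggregating (R2): 2.8% + 2.1% + 8% = 12.9%.
12.9% falls short of the 80% threshold by 67.1 percentage points.

67.1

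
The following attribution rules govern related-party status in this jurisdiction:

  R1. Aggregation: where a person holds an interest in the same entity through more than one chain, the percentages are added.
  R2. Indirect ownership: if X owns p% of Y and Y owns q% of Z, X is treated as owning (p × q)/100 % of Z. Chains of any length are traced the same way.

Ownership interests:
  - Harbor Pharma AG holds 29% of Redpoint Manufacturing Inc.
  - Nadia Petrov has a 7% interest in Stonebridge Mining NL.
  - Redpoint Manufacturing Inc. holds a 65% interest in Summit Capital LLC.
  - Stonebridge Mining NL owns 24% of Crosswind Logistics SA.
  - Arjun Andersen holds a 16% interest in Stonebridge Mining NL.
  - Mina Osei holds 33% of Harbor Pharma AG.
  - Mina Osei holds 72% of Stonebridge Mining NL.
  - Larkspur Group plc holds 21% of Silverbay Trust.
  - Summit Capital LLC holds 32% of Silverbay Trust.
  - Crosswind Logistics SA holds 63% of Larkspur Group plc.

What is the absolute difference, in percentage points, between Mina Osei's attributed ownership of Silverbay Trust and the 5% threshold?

Chain via Stonebridge Mining NL → Crosswind Logistics SA → Larkspur Group plc (R2): 72% × 24% × 63% × 21% = 2.286144% of Silverbay Trust.
Chain via Harbor Pharma AG → Redpoint Manufacturing Inc. → Summit Capital LLC (R2): 33% × 29% × 65% × 32% = 1.99056% of Silverbay Trust.
Aggregating (R1): 2.286144% + 1.99056% = 4.276704%.
4.276704% falls short of the 5% threshold by 0.723296 percentage points.

0.723296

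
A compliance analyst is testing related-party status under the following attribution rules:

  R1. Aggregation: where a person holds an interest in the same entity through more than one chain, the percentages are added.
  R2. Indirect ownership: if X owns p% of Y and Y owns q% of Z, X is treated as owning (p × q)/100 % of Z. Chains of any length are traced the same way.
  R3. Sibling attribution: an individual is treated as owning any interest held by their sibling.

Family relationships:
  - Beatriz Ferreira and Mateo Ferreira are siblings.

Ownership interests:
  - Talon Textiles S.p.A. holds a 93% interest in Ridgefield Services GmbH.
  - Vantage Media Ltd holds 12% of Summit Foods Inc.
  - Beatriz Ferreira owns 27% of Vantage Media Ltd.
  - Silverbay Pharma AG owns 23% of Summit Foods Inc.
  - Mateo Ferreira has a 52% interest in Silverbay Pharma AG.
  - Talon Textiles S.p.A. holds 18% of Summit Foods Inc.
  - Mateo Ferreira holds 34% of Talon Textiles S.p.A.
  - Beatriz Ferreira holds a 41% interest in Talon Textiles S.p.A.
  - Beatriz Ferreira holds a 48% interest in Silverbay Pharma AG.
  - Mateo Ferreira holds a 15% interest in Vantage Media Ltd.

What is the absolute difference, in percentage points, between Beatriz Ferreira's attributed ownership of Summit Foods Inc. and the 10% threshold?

By sibling attribution (R3), Beatriz Ferreira is treated as also owning Mateo Ferreira's interest in Vantage Media Ltd, giving 27% + 15% = 42%.
By sibling attribution (R3), Beatriz Ferreira is treated as also owning Mateo Ferreira's interest in Silverbay Pharma AG, giving 48% + 52% = 100%.
By sibling attribution (R3), Beatriz Ferreira is treated as also owning Mateo Ferreira's interest in Talon Textiles S.p.A, giving 41% + 34% = 75%.
Chain via Vantage Media Ltd (R2): 42% × 12% = 5.04% of Summit Foods Inc.
Chain via Silverbay Pharma AG (R2): 100% × 23% = 23% of Summit Foods Inc.
Chain via Talon Textiles S.p.A. (R2): 75% × 18% = 13.5% of Summit Foods Inc.
Aggregating (R1): 5.04% + 23% + 13.5% = 41.54%.
41.54% exceeds the 10% threshold by 31.54 percentage points.

31.54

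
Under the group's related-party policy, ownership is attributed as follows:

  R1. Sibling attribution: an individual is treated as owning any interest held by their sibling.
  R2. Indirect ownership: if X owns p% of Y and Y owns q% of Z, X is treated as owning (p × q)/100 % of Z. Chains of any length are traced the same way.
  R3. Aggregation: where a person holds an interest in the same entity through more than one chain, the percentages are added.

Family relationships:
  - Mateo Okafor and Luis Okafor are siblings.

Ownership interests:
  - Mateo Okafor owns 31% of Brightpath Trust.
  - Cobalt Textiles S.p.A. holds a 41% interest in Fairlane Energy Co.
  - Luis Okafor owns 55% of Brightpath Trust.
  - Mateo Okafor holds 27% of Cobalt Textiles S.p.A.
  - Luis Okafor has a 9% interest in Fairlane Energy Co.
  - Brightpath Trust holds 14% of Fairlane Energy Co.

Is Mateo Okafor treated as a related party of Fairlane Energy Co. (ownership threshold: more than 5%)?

Yes

By sibling attribution (R1), Mateo Okafor is treated as also owning Luis Okafor's interest in Brightpath Trust, giving 31% + 55% = 86%.
By sibling attribution (R1), Mateo Okafor is treated as owning Luis Okafor's 9% interest in Fairlane Energy Co.
Chain via Brightpath Trust (R2): 86% × 14% = 12.04% of Fairlane Energy Co.
Chain via Cobalt Textiles S.p.A. (R2): 27% × 41% = 11.07% of Fairlane Energy Co.
Direct interest in Fairlane Energy Co: 9%.
Aggregating (R3): 12.04% + 11.07% + 9% = 32.11%.
32.11% exceeds the 5% threshold, so Mateo is a related party to Fairlane Energy Co.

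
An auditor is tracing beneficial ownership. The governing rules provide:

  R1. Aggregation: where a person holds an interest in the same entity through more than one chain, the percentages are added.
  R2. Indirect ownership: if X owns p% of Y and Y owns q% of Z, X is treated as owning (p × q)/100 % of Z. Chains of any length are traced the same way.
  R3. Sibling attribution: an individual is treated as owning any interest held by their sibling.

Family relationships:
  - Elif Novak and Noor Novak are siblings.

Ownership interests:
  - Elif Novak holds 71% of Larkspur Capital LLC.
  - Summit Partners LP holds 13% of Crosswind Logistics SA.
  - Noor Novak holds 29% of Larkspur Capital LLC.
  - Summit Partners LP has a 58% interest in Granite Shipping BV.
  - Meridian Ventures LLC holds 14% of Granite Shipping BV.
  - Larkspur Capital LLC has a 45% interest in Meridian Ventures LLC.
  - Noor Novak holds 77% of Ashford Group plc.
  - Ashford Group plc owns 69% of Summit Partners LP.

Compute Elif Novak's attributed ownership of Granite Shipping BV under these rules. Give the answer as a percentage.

By sibling attribution (R3), Elif Novak is treated as also owning Noor Novak's interest in Larkspur Capital LLC, giving 71% + 29% = 100%.
By sibling attribution (R3), Elif Novak is treated as owning Noor Novak's 77% interest in Ashford Group plc.
Chain via Larkspur Capital LLC → Meridian Ventures LLC (R2): 100% × 45% × 14% = 6.3% of Granite Shipping BV.
Chain via Ashford Group plc → Summit Partners LP (R2): 77% × 69% × 58% = 30.8154% of Granite Shipping BV.
Aggregating (R1): 6.3% + 30.8154% = 37.1154%.

37.1154%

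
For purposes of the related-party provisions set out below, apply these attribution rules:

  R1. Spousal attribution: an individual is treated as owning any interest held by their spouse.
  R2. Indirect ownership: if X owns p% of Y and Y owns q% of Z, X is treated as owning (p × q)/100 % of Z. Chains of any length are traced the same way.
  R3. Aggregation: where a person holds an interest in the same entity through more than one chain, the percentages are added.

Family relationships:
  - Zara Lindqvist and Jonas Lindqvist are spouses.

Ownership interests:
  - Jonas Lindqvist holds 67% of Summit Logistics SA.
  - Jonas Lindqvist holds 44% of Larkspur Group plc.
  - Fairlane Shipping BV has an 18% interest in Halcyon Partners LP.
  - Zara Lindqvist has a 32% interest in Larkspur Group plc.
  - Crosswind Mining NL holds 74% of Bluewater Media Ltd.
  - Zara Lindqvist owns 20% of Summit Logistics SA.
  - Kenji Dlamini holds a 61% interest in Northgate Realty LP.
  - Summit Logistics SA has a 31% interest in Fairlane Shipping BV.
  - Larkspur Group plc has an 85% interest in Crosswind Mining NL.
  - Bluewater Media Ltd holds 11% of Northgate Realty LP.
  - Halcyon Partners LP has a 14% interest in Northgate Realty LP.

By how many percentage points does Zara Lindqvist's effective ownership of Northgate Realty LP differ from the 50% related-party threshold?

44.061916

By spousal attribution (R1), Zara Lindqvist is treated as also owning Jonas Lindqvist's interest in Summit Logistics SA, giving 20% + 67% = 87%.
By spousal attribution (R1), Zara Lindqvist is treated as also owning Jonas Lindqvist's interest in Larkspur Group plc, giving 32% + 44% = 76%.
Chain via Summit Logistics SA → Fairlane Shipping BV → Halcyon Partners LP (R2): 87% × 31% × 18% × 14% = 0.679644% of Northgate Realty LP.
Chain via Larkspur Group plc → Crosswind Mining NL → Bluewater Media Ltd (R2): 76% × 85% × 74% × 11% = 5.25844% of Northgate Realty LP.
Aggregating (R3): 0.679644% + 5.25844% = 5.938084%.
5.938084% falls short of the 50% threshold by 44.061916 percentage points.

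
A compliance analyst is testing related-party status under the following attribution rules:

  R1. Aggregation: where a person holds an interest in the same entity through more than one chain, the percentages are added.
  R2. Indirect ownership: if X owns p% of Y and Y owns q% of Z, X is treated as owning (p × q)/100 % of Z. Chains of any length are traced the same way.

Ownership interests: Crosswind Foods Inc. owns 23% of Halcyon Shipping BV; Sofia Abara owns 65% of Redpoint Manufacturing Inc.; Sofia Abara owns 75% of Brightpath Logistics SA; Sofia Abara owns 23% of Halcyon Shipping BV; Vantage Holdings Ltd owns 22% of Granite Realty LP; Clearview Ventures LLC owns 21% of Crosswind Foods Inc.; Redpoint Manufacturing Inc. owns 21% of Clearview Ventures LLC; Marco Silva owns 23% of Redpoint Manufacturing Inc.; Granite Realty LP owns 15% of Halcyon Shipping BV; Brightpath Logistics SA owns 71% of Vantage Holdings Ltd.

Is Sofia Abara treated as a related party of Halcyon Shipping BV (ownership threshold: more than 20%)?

Yes

Chain via Brightpath Logistics SA → Vantage Holdings Ltd → Granite Realty LP (R2): 75% × 71% × 22% × 15% = 1.75725% of Halcyon Shipping BV.
Chain via Redpoint Manufacturing Inc. → Clearview Ventures LLC → Crosswind Foods Inc. (R2): 65% × 21% × 21% × 23% = 0.659295% of Halcyon Shipping BV.
Direct interest in Halcyon Shipping BV: 23%.
Aggregating (R1): 1.75725% + 0.659295% + 23% = 25.416545%.
25.416545% exceeds the 20% threshold, so Sofia is a related party to Halcyon Shipping BV.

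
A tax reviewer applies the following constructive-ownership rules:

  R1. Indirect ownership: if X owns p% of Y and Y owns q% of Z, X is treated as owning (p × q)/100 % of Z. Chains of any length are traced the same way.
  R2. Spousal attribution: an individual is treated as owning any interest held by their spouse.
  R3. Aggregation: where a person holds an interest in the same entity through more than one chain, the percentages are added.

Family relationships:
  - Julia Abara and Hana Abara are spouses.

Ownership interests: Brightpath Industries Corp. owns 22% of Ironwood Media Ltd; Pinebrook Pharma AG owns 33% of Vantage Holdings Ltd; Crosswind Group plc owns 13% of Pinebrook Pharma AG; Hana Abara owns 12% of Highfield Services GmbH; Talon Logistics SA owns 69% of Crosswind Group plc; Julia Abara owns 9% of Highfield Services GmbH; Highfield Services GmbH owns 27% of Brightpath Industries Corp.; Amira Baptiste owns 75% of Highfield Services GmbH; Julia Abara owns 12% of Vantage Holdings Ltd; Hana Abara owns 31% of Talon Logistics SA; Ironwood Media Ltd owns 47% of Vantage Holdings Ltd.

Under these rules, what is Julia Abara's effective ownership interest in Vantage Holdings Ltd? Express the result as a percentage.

13.503909%

By spousal attribution (R2), Julia Abara is treated as also owning Hana Abara's interest in Highfield Services GmbH, giving 9% + 12% = 21%.
By spousal attribution (R2), Julia Abara is treated as owning Hana Abara's 31% interest in Talon Logistics SA.
Chain via Highfield Services GmbH → Brightpath Industries Corp. → Ironwood Media Ltd (R1): 21% × 27% × 22% × 47% = 0.586278% of Vantage Holdings Ltd.
Direct interest in Vantage Holdings Ltd: 12%.
Chain via Talon Logistics SA → Crosswind Group plc → Pinebrook Pharma AG (R1): 31% × 69% × 13% × 33% = 0.917631% of Vantage Holdings Ltd.
Aggregating (R3): 0.586278% + 12% + 0.917631% = 13.503909%.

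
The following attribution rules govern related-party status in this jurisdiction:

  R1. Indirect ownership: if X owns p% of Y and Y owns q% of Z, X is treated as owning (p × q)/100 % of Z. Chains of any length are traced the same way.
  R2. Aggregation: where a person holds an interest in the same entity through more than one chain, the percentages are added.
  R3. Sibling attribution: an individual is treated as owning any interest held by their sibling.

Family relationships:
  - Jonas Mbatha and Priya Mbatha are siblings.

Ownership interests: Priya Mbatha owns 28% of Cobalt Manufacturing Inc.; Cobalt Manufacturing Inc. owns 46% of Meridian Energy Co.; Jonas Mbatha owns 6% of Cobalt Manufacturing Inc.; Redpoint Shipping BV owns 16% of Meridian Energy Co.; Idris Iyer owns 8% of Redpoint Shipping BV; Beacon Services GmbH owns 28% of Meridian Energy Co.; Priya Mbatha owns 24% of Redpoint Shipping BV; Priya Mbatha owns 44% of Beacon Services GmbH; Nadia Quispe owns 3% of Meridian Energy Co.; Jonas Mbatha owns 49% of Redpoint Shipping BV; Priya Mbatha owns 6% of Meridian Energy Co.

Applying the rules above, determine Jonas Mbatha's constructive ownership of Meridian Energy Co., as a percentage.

By sibling attribution (R3), Jonas Mbatha is treated as also owning Priya Mbatha's interest in Redpoint Shipping BV, giving 49% + 24% = 73%.
By sibling attribution (R3), Jonas Mbatha is treated as also owning Priya Mbatha's interest in Cobalt Manufacturing Inc, giving 6% + 28% = 34%.
By sibling attribution (R3), Jonas Mbatha is treated as owning Priya Mbatha's 44% interest in Beacon Services GmbH.
By sibling attribution (R3), Jonas Mbatha is treated as owning Priya Mbatha's 6% interest in Meridian Energy Co.
Chain via Redpoint Shipping BV (R1): 73% × 16% = 11.68% of Meridian Energy Co.
Chain via Cobalt Manufacturing Inc. (R1): 34% × 46% = 15.64% of Meridian Energy Co.
Chain via Beacon Services GmbH (R1): 44% × 28% = 12.32% of Meridian Energy Co.
Direct interest in Meridian Energy Co: 6%.
Aggregating (R2): 11.68% + 15.64% + 12.32% + 6% = 45.64%.

45.64%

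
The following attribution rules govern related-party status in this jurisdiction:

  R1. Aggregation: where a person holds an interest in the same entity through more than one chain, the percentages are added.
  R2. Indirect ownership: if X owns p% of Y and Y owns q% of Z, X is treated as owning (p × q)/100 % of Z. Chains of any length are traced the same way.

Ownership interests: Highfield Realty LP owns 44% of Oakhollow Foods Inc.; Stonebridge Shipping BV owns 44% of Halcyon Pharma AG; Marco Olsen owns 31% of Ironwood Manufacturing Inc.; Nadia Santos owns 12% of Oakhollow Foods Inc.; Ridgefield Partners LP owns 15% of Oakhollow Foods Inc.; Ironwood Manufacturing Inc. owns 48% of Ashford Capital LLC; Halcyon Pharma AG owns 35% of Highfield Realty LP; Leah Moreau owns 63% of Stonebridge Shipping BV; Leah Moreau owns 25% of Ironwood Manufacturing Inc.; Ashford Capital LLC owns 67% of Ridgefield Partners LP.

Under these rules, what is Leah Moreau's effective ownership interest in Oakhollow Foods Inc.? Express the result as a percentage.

5.47488%

Chain via Ironwood Manufacturing Inc. → Ashford Capital LLC → Ridgefield Partners LP (R2): 25% × 48% × 67% × 15% = 1.206% of Oakhollow Foods Inc.
Chain via Stonebridge Shipping BV → Halcyon Pharma AG → Highfield Realty LP (R2): 63% × 44% × 35% × 44% = 4.26888% of Oakhollow Foods Inc.
Aggregating (R1): 1.206% + 4.26888% = 5.47488%.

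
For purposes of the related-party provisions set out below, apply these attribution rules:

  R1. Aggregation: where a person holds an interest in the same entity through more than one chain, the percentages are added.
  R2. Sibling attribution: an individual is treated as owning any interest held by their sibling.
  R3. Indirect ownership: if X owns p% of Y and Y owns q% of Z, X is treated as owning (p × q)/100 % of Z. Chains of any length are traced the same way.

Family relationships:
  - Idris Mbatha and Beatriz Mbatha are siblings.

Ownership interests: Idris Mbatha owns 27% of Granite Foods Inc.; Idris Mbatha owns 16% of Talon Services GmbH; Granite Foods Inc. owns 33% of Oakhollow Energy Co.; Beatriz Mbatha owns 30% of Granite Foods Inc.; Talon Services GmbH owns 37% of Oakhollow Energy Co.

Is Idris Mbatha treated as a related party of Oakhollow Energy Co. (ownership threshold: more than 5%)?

By sibling attribution (R2), Idris Mbatha is treated as also owning Beatriz Mbatha's interest in Granite Foods Inc, giving 27% + 30% = 57%.
Chain via Talon Services GmbH (R3): 16% × 37% = 5.92% of Oakhollow Energy Co.
Chain via Granite Foods Inc. (R3): 57% × 33% = 18.81% of Oakhollow Energy Co.
Aggregating (R1): 5.92% + 18.81% = 24.73%.
24.73% exceeds the 5% threshold, so Idris is a related party to Oakhollow Energy Co.

Yes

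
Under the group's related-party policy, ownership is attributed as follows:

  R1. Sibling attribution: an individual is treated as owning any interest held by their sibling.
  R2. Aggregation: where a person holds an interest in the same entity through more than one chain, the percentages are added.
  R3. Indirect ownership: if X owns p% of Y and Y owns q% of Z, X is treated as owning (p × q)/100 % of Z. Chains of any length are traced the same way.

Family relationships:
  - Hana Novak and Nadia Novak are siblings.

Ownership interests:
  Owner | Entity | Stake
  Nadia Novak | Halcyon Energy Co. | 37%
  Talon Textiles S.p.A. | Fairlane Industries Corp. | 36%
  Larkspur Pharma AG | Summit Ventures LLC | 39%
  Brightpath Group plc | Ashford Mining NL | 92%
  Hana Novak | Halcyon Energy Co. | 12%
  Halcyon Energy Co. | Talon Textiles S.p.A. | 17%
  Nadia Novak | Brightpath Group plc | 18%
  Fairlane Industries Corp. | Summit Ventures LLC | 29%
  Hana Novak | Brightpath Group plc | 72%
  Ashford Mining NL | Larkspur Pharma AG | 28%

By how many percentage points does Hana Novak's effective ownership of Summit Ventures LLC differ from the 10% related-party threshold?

By sibling attribution (R1), Hana Novak is treated as also owning Nadia Novak's interest in Halcyon Energy Co, giving 12% + 37% = 49%.
By sibling attribution (R1), Hana Novak is treated as also owning Nadia Novak's interest in Brightpath Group plc, giving 72% + 18% = 90%.
Chain via Halcyon Energy Co. → Talon Textiles S.p.A. → Fairlane Industries Corp. (R3): 49% × 17% × 36% × 29% = 0.869652% of Summit Ventures LLC.
Chain via Brightpath Group plc → Ashford Mining NL → Larkspur Pharma AG (R3): 90% × 92% × 28% × 39% = 9.04176% of Summit Ventures LLC.
Aggregating (R2): 0.869652% + 9.04176% = 9.911412%.
9.911412% falls short of the 10% threshold by 0.088588 percentage points.

0.088588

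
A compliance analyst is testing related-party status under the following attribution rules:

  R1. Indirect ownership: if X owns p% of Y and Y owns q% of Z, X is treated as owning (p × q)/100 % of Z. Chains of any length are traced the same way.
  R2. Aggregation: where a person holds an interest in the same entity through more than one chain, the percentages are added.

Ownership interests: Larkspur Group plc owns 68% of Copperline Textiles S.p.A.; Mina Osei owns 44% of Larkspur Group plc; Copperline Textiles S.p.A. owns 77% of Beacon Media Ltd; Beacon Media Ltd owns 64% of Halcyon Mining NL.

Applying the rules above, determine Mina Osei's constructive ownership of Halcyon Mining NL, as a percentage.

14.744576%

Chain via Larkspur Group plc → Copperline Textiles S.p.A. → Beacon Media Ltd (R1): 44% × 68% × 77% × 64% = 14.744576% of Halcyon Mining NL.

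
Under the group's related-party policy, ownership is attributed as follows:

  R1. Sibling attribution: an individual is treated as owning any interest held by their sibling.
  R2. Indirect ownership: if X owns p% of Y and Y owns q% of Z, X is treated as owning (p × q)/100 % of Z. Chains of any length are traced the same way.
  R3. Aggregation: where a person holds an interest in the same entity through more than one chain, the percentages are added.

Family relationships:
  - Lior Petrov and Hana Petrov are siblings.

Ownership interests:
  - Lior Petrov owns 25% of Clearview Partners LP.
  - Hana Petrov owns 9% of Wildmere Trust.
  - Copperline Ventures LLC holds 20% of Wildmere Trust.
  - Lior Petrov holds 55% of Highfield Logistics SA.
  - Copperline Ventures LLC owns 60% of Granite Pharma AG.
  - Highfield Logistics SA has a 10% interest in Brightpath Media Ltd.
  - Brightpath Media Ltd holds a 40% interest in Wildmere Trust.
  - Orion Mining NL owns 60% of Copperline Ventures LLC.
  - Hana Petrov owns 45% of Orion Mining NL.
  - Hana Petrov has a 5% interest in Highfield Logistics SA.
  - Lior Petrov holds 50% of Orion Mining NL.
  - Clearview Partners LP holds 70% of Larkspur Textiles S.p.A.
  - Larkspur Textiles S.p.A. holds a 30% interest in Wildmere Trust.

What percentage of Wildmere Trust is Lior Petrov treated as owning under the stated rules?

By sibling attribution (R1), Lior Petrov is treated as also owning Hana Petrov's interest in Orion Mining NL, giving 50% + 45% = 95%.
By sibling attribution (R1), Lior Petrov is treated as also owning Hana Petrov's interest in Highfield Logistics SA, giving 55% + 5% = 60%.
By sibling attribution (R1), Lior Petrov is treated as owning Hana Petrov's 9% interest in Wildmere Trust.
Chain via Orion Mining NL → Copperline Ventures LLC (R2): 95% × 60% × 20% = 11.4% of Wildmere Trust.
Chain via Highfield Logistics SA → Brightpath Media Ltd (R2): 60% × 10% × 40% = 2.4% of Wildmere Trust.
Chain via Clearview Partners LP → Larkspur Textiles S.p.A. (R2): 25% × 70% × 30% = 5.25% of Wildmere Trust.
Direct interest in Wildmere Trust: 9%.
Aggregating (R3): 11.4% + 2.4% + 5.25% + 9% = 28.05%.

28.05%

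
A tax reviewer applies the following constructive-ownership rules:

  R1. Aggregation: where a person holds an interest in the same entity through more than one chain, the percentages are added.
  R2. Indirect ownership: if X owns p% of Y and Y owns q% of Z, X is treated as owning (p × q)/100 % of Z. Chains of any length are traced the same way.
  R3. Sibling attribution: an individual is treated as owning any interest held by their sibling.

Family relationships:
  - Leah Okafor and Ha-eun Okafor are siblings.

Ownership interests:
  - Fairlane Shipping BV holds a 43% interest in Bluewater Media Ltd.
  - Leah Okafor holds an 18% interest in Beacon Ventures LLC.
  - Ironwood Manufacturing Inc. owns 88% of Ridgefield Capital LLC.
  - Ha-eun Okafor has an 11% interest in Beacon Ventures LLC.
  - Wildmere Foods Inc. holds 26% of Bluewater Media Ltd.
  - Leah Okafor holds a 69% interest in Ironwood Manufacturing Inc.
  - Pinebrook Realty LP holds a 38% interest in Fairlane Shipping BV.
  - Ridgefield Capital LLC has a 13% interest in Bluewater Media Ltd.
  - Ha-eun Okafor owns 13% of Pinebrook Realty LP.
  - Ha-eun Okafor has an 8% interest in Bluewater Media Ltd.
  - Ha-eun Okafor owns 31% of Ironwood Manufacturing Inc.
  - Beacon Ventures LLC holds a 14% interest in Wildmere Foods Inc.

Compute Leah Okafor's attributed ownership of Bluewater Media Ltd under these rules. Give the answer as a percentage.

22.6198%

By sibling attribution (R3), Leah Okafor is treated as also owning Ha-eun Okafor's interest in Beacon Ventures LLC, giving 18% + 11% = 29%.
By sibling attribution (R3), Leah Okafor is treated as also owning Ha-eun Okafor's interest in Ironwood Manufacturing Inc, giving 69% + 31% = 100%.
By sibling attribution (R3), Leah Okafor is treated as owning Ha-eun Okafor's 13% interest in Pinebrook Realty LP.
By sibling attribution (R3), Leah Okafor is treated as owning Ha-eun Okafor's 8% interest in Bluewater Media Ltd.
Chain via Beacon Ventures LLC → Wildmere Foods Inc. (R2): 29% × 14% × 26% = 1.0556% of Bluewater Media Ltd.
Chain via Ironwood Manufacturing Inc. → Ridgefield Capital LLC (R2): 100% × 88% × 13% = 11.44% of Bluewater Media Ltd.
Chain via Pinebrook Realty LP → Fairlane Shipping BV (R2): 13% × 38% × 43% = 2.1242% of Bluewater Media Ltd.
Direct interest in Bluewater Media Ltd: 8%.
Aggregating (R1): 1.0556% + 11.44% + 2.1242% + 8% = 22.6198%.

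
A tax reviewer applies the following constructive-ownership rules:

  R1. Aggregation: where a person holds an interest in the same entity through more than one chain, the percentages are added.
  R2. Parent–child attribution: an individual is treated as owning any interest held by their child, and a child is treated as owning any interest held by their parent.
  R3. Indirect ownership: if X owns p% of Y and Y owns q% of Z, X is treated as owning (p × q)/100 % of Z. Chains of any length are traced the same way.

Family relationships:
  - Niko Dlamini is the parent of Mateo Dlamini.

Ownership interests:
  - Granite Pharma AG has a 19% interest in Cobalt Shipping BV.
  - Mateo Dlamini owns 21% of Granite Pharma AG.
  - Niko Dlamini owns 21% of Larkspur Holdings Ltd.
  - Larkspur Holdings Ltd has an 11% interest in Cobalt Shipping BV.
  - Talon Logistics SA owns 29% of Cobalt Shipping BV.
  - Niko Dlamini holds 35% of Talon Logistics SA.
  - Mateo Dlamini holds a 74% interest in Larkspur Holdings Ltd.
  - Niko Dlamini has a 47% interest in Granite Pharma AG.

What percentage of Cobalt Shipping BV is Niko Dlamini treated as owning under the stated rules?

By parent–child attribution (R2), Niko Dlamini is treated as also owning Mateo Dlamini's interest in Larkspur Holdings Ltd, giving 21% + 74% = 95%.
By parent–child attribution (R2), Niko Dlamini is treated as also owning Mateo Dlamini's interest in Granite Pharma AG, giving 47% + 21% = 68%.
Chain via Larkspur Holdings Ltd (R3): 95% × 11% = 10.45% of Cobalt Shipping BV.
Chain via Talon Logistics SA (R3): 35% × 29% = 10.15% of Cobalt Shipping BV.
Chain via Granite Pharma AG (R3): 68% × 19% = 12.92% of Cobalt Shipping BV.
Aggregating (R1): 10.45% + 10.15% + 12.92% = 33.52%.

33.52%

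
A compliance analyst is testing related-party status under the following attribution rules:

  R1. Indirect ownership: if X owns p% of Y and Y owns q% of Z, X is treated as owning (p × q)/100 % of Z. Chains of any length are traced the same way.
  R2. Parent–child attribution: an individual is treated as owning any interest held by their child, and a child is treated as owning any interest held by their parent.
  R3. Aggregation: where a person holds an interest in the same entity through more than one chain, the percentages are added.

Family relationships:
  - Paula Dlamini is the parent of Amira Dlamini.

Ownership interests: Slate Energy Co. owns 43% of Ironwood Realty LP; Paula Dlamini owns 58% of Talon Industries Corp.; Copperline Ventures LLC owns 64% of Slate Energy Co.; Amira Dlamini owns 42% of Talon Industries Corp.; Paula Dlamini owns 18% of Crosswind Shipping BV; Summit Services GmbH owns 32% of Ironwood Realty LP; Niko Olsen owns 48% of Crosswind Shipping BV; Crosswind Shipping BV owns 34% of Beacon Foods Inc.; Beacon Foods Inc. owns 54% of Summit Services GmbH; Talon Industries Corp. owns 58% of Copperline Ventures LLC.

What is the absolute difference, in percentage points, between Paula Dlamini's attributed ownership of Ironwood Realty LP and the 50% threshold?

32.980864

By parent–child attribution (R2), Paula Dlamini is treated as also owning Amira Dlamini's interest in Talon Industries Corp, giving 58% + 42% = 100%.
Chain via Crosswind Shipping BV → Beacon Foods Inc. → Summit Services GmbH (R1): 18% × 34% × 54% × 32% = 1.057536% of Ironwood Realty LP.
Chain via Talon Industries Corp. → Copperline Ventures LLC → Slate Energy Co. (R1): 100% × 58% × 64% × 43% = 15.9616% of Ironwood Realty LP.
Aggregating (R3): 1.057536% + 15.9616% = 17.019136%.
17.019136% falls short of the 50% threshold by 32.980864 percentage points.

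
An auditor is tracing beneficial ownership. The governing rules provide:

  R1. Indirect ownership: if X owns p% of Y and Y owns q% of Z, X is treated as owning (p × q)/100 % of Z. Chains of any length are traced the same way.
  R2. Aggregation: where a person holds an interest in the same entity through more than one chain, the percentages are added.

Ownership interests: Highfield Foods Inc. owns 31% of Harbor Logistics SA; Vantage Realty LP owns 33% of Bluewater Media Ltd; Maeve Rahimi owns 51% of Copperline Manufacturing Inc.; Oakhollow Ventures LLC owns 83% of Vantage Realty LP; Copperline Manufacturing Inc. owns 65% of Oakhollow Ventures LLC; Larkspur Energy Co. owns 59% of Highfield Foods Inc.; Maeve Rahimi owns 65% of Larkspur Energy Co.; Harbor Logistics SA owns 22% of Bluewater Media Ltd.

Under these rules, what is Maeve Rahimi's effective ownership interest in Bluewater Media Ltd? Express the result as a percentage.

Chain via Copperline Manufacturing Inc. → Oakhollow Ventures LLC → Vantage Realty LP (R1): 51% × 65% × 83% × 33% = 9.079785% of Bluewater Media Ltd.
Chain via Larkspur Energy Co. → Highfield Foods Inc. → Harbor Logistics SA (R1): 65% × 59% × 31% × 22% = 2.61547% of Bluewater Media Ltd.
Aggregating (R2): 9.079785% + 2.61547% = 11.695255%.

11.695255%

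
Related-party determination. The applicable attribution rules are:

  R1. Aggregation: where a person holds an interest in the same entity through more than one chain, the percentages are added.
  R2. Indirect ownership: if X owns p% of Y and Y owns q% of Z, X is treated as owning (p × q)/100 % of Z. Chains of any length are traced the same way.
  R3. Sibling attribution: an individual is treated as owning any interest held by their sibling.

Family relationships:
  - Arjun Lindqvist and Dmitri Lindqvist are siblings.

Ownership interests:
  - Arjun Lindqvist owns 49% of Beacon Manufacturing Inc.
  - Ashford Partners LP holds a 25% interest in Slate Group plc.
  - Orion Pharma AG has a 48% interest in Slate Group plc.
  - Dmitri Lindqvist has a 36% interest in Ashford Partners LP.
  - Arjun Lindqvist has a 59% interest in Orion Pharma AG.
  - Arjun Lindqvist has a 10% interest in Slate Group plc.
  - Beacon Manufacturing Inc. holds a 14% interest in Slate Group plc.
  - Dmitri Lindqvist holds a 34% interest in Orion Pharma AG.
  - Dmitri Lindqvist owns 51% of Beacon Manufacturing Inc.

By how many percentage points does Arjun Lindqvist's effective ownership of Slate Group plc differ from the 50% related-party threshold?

By sibling attribution (R3), Arjun Lindqvist is treated as also owning Dmitri Lindqvist's interest in Beacon Manufacturing Inc, giving 49% + 51% = 100%.
By sibling attribution (R3), Arjun Lindqvist is treated as also owning Dmitri Lindqvist's interest in Orion Pharma AG, giving 59% + 34% = 93%.
By sibling attribution (R3), Arjun Lindqvist is treated as owning Dmitri Lindqvist's 36% interest in Ashford Partners LP.
Chain via Beacon Manufacturing Inc. (R2): 100% × 14% = 14% of Slate Group plc.
Chain via Orion Pharma AG (R2): 93% × 48% = 44.64% of Slate Group plc.
Direct interest in Slate Group plc: 10%.
Chain via Ashford Partners LP (R2): 36% × 25% = 9% of Slate Group plc.
Aggregating (R1): 14% + 44.64% + 10% + 9% = 77.64%.
77.64% exceeds the 50% threshold by 27.64 percentage points.

27.64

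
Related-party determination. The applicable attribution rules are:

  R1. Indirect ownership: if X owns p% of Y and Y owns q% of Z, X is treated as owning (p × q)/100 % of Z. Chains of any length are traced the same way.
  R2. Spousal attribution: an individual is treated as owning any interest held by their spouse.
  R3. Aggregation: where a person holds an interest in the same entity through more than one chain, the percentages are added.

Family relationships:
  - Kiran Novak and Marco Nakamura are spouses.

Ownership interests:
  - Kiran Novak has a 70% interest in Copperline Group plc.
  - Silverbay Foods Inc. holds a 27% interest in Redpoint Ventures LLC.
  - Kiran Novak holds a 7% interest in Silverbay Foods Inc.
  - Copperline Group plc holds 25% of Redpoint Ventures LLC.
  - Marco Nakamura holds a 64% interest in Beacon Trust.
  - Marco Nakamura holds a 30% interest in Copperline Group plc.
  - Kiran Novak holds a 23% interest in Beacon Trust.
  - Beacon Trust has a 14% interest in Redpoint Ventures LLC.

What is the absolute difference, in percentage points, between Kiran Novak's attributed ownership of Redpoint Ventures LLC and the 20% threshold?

19.07

By spousal attribution (R2), Kiran Novak is treated as also owning Marco Nakamura's interest in Copperline Group plc, giving 70% + 30% = 100%.
By spousal attribution (R2), Kiran Novak is treated as also owning Marco Nakamura's interest in Beacon Trust, giving 23% + 64% = 87%.
Chain via Copperline Group plc (R1): 100% × 25% = 25% of Redpoint Ventures LLC.
Chain via Beacon Trust (R1): 87% × 14% = 12.18% of Redpoint Ventures LLC.
Chain via Silverbay Foods Inc. (R1): 7% × 27% = 1.89% of Redpoint Ventures LLC.
Aggregating (R3): 25% + 12.18% + 1.89% = 39.07%.
39.07% exceeds the 20% threshold by 19.07 percentage points.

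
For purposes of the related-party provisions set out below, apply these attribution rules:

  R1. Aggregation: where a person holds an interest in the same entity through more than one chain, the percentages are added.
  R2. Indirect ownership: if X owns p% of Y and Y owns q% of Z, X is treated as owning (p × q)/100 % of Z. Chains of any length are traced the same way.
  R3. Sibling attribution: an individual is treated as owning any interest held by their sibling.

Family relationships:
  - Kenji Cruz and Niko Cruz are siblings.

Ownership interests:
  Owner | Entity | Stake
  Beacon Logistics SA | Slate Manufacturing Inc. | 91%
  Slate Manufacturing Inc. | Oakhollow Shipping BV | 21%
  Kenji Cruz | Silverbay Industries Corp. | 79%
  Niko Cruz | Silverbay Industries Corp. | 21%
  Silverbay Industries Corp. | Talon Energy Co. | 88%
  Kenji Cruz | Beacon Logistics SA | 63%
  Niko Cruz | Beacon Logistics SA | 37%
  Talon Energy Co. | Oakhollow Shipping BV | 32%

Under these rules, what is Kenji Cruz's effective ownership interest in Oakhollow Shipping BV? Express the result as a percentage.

By sibling attribution (R3), Kenji Cruz is treated as also owning Niko Cruz's interest in Beacon Logistics SA, giving 63% + 37% = 100%.
By sibling attribution (R3), Kenji Cruz is treated as also owning Niko Cruz's interest in Silverbay Industries Corp, giving 79% + 21% = 100%.
Chain via Beacon Logistics SA → Slate Manufacturing Inc. (R2): 100% × 91% × 21% = 19.11% of Oakhollow Shipping BV.
Chain via Silverbay Industries Corp. → Talon Energy Co. (R2): 100% × 88% × 32% = 28.16% of Oakhollow Shipping BV.
Aggregating (R1): 19.11% + 28.16% = 47.27%.

47.27%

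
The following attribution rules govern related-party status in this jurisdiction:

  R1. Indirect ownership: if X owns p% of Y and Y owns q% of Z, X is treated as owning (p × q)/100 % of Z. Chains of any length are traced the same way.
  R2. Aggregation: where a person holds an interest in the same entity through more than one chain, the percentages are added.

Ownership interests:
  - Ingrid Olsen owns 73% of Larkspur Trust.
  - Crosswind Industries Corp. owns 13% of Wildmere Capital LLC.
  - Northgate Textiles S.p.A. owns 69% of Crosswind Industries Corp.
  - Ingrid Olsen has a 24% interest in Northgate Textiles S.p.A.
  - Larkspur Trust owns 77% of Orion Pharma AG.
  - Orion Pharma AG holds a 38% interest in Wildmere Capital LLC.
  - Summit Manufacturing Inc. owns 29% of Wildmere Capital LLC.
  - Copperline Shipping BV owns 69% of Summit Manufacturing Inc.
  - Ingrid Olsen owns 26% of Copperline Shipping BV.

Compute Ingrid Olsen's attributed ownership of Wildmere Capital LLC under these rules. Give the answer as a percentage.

28.7152%

Chain via Northgate Textiles S.p.A. → Crosswind Industries Corp. (R1): 24% × 69% × 13% = 2.1528% of Wildmere Capital LLC.
Chain via Copperline Shipping BV → Summit Manufacturing Inc. (R1): 26% × 69% × 29% = 5.2026% of Wildmere Capital LLC.
Chain via Larkspur Trust → Orion Pharma AG (R1): 73% × 77% × 38% = 21.3598% of Wildmere Capital LLC.
Aggregating (R2): 2.1528% + 5.2026% + 21.3598% = 28.7152%.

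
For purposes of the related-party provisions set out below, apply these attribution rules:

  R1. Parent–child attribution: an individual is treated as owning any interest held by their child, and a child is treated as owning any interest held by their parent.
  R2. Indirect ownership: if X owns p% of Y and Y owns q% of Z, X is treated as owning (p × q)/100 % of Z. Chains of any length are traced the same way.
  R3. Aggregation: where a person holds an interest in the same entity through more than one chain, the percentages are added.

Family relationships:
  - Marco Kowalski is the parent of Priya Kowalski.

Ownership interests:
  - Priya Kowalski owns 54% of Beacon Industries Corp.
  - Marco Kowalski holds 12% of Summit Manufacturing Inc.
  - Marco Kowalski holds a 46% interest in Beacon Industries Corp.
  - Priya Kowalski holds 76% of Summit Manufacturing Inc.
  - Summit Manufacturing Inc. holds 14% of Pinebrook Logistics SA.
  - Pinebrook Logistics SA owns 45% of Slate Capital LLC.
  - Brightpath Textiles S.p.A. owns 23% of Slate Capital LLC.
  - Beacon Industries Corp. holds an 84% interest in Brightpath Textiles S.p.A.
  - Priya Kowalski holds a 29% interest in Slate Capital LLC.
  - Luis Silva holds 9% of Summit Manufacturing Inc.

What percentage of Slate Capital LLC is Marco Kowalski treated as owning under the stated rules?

By parent–child attribution (R1), Marco Kowalski is treated as also owning Priya Kowalski's interest in Beacon Industries Corp, giving 46% + 54% = 100%.
By parent–child attribution (R1), Marco Kowalski is treated as also owning Priya Kowalski's interest in Summit Manufacturing Inc, giving 12% + 76% = 88%.
By parent–child attribution (R1), Marco Kowalski is treated as owning Priya Kowalski's 29% interest in Slate Capital LLC.
Chain via Beacon Industries Corp. → Brightpath Textiles S.p.A. (R2): 100% × 84% × 23% = 19.32% of Slate Capital LLC.
Chain via Summit Manufacturing Inc. → Pinebrook Logistics SA (R2): 88% × 14% × 45% = 5.544% of Slate Capital LLC.
Direct interest in Slate Capital LLC: 29%.
Aggregating (R3): 19.32% + 5.544% + 29% = 53.864%.

53.864%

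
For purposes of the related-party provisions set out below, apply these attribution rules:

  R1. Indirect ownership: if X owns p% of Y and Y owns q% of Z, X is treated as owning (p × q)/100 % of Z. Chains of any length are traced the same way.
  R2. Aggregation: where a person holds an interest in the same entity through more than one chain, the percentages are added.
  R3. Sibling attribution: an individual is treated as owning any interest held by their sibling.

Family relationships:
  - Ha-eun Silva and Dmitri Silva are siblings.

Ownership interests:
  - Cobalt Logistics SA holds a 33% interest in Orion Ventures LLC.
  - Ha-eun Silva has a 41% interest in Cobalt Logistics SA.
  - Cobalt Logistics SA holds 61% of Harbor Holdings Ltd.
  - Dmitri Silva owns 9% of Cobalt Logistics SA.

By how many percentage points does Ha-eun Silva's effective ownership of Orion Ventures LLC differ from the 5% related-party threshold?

11.5

By sibling attribution (R3), Ha-eun Silva is treated as also owning Dmitri Silva's interest in Cobalt Logistics SA, giving 41% + 9% = 50%.
Chain via Cobalt Logistics SA (R1): 50% × 33% = 16.5% of Orion Ventures LLC.
16.5% exceeds the 5% threshold by 11.5 percentage points.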